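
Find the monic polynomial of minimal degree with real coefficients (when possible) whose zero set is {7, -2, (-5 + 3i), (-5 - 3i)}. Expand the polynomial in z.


The polynomial is p(z) = ∏_{α ∈ S} (z − α), where S = {7, -2, (-5 + 3i), (-5 - 3i)}.
Expanding the product yields: p(z) = z^4 + 5·z^3 -30·z^2 -310·z -476.
Note conjugate pairs combine to real quadratics: (z − (-5+3i))(z − (-5−3i)) = z² + 10z + 34.
The resulting polynomial has degree 4 and real coefficients as required.

p(z) = z^4 + 5·z^3 -30·z^2 -310·z -476.


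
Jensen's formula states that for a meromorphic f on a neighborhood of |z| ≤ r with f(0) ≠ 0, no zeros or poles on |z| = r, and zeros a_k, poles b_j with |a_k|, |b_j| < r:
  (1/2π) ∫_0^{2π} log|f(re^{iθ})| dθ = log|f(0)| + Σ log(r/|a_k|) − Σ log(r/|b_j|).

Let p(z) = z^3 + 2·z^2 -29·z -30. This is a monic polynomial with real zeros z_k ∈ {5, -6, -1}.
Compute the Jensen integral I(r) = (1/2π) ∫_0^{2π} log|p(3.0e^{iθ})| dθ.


Zeros: -6, -1, 5; r = 3.0.
Inside |z| < r: -1. Outside (|z| ≥ r): -6, 5.
p(0) = -30, so log|p(0)| = log(30) = 3.4012.
Apply Jensen: I(r) = log|p(0)| + Σ_k log(r/|z_k|), summed over zeros inside |z| < r.
  log(r/|z_k|) for z_k = -1: log(3.0/1) = 1.0986
  Outside zeros (-6, 5) contribute nothing to the Jensen sum.
Sum over inside zeros: 1.0986.
I(r) = log|p(0)| + (inside sum) = 3.4012 + 1.0986 = 4.4998.
Note: since some zeros are outside |z| ≤ r, the simplified n·log(r) form does NOT apply — only the inside zeros contribute.

I(r) ≈ 4.4998.


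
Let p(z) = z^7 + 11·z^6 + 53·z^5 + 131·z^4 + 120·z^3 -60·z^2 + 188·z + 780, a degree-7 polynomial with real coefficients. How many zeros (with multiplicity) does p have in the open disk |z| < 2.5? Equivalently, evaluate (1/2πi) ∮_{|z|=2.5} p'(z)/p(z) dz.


The zeros of p are: (-2 + 3i), (-2 - 3i), (1 + 1i), (1 - 1i), (-3 + 1i), (-3 - 1i), -3.
Their magnitudes are: 3.606, 3.606, 1.414, 1.414, 3.162, 3.162, 3.
Zeros with |z| < R = 2.5: (1 + 1i), (1 - 1i).
Count = 2.
By the argument principle, (1/2πi) ∮_{|z|=R} p'(z)/p(z) dz equals exactly this count.

Number of zeros inside |z| < 2.5: 2.


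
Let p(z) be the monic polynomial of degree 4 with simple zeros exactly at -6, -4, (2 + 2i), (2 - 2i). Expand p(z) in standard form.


The polynomial is p(z) = ∏_{α ∈ S} (z − α), where S = {-6, -4, (2 + 2i), (2 - 2i)}.
Expanding the product yields: p(z) = z^4 + 6·z^3 -8·z^2 -16·z + 192.
Note conjugate pairs combine to real quadratics: (z − (2+2i))(z − (2−2i)) = z² − 4z + 8.
The resulting polynomial has degree 4 and real coefficients as required.

p(z) = z^4 + 6·z^3 -8·z^2 -16·z + 192.


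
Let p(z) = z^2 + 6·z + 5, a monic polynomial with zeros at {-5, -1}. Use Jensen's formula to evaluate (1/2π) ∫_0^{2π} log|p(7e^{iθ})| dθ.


Zeros: -5, -1; r = 7.
Inside |z| < r: -5, -1. Outside (|z| ≥ r): ∅.
p(0) = 5, so log|p(0)| = log(5) = 1.6094.
Apply Jensen: I(r) = log|p(0)| + Σ_k log(r/|z_k|), summed over zeros inside |z| < r.
  log(r/|z_k|) for z_k = -5: log(7/5) = 0.3365
  log(r/|z_k|) for z_k = -1: log(7/1) = 1.9459
Sum over inside zeros: 2.2824.
I(r) = log|p(0)| + (inside sum) = 1.6094 + 2.2824 = 3.8918.
Closed form (all zeros inside, monic): I(r) = n·log(r) = 2·log(7) = 3.8918. ✓

I(r) ≈ 3.8918.


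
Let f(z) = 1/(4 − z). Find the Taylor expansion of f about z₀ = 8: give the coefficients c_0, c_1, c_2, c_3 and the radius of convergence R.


Let w = z − z₀, so z = z₀ + w.
Then 4 − z = 4 − (z₀ + w) = (4 − z₀) − w = -4 − w.
f(z) = 1/(-4 − w) = (1/(-4)) · 1/(1 − w/(-4)) = Σ_{n≥0} w^n / (-4)^(n+1).
So c_n = 1/(-4)^(n+1):
  c_0 = 1/(-4)^1 = -1/4.
  c_1 = 1/(-4)^2 = 1/16.
  c_2 = 1/(-4)^3 = -1/64.
  c_3 = 1/(-4)^4 = 1/256.
The series is valid for |w/d| < 1, i.e. |z − z₀| < |d|.
Radius of convergence: R = |4 − z₀| = |-4| = 4 (distance from z₀ to the singularity z = 4).

c_0 = -1/4, c_1 = 1/16, c_2 = -1/64, c_3 = 1/256; R = 4.


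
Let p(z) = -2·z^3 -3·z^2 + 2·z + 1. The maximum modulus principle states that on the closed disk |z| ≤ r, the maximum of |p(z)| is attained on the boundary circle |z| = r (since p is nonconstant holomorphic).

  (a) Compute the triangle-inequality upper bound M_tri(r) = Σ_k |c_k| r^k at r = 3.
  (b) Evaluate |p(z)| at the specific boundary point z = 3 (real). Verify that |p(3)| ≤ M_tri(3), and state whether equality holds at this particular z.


Coefficients: c_0 = 1, c_1 = 2, c_2 = -3, c_3 = -2. Radius r = 3.
Part (a). Triangle bound: M_tri(r) = Σ_k |c_k| r^k
  = |1|·3^0 + |2|·3^1 + |-3|·3^2 + |-2|·3^3
  = 1 + 6 + 27 + 54 = 88.
This bounds M(r) := max_{|z|=r} |p(z)| from above; equality holds iff all terms c_k z^k can be made to align in phase at a single z on |z|=r.
Part (b). At z = 3 (real, on the circle |z| = r):
  p(3) = (1)·3^0 + (2)·3^1 + (-3)·3^2 + (-2)·3^3 = -74.
  |p(3)| = 74.
Check: |p(3)| = 74 ≤ 88 = M_tri(3). ✓ Equality does not hold at z = 3 (the coefficients have mixed signs, so the terms do not all align in phase there).

M_tri(3) = 88; |p(3)| = 74; equality at z=3: no.


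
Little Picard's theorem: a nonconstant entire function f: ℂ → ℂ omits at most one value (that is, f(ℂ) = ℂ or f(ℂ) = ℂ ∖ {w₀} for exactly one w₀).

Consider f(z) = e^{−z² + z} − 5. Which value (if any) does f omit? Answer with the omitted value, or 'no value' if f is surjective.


Little Picard bounds the complement of f(ℂ) to at most one point.
The exponent g(z) = −z² + z is a nonconstant polynomial, hence surjective onto ℂ. So e^{g(z)} takes every value in {e^w : w ∈ ℂ} = ℂ ∖ {0}. Adding -5 shifts the range to ℂ ∖ {-5}. f omits exactly -5.

Omitted value: -5.


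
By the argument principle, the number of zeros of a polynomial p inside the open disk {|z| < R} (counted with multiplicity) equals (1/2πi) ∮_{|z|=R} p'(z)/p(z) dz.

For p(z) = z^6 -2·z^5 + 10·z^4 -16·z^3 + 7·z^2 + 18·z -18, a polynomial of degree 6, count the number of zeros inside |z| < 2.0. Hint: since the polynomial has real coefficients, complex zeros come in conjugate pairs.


The zeros of p are: (1 + 1i), (1 - 1i), (0 + 3i), (0 - 3i), -1, 1.
Their magnitudes are: 1.414, 1.414, 3, 3, 1, 1.
Zeros with |z| < R = 2.0: (1 + 1i), (1 - 1i), -1, 1.
Count = 4.
By the argument principle, (1/2πi) ∮_{|z|=R} p'(z)/p(z) dz equals exactly this count.

Number of zeros inside |z| < 2.0: 4.


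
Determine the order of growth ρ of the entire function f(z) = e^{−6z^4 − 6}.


|e^{−6z^4 − 6}| = e^{Re(-6·z^4) + -6} ≤ e^{6|z|^4 + -6} = e^{6r^4 + -6} on |z| = r, so ρ ≤ 4. Choosing z on |z|=r so that -6·z^4 is real positive (always possible by picking arg z appropriately) gives |f(z)| = e^{6r^4 + -6}, matching the bound. The additive constant -6 does not affect log log M(r) ~ 4·log r. Hence ρ = 4.
Therefore ρ = 4.

Order ρ = 4.


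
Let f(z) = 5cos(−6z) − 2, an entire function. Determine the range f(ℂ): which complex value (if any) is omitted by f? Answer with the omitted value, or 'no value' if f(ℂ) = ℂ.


Little Picard bounds the complement of f(ℂ) to at most one point.
cos is entire and surjective onto ℂ: for every w ∈ ℂ, cos(ζ) = w has a solution ζ ∈ ℂ (e.g., via the complex inverse arccos). With ζ = −6z this gives z = ζ/(-6). Then 5·cos(−6z) takes every value in 5·ℂ = ℂ, and adding -2 is a bijection of ℂ. So f is surjective and omits no value. (Note: only on the real line is cos bounded by [−1, 1].)

Omitted value: no value.


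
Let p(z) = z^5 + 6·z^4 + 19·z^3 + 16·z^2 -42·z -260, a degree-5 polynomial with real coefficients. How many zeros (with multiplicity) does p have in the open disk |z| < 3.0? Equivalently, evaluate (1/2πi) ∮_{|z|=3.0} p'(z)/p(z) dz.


The zeros of p are: 2, (-1 + 3i), (-1 - 3i), (-3 + 2i), (-3 - 2i).
Their magnitudes are: 2, 3.162, 3.162, 3.606, 3.606.
Zeros with |z| < R = 3.0: 2.
Count = 1.
By the argument principle, (1/2πi) ∮_{|z|=R} p'(z)/p(z) dz equals exactly this count.

Number of zeros inside |z| < 3.0: 1.


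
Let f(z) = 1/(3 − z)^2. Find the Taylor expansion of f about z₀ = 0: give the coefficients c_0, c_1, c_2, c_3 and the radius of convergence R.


Let w = z − z₀, so z = z₀ + w.
Then 3 − z = 3 − (z₀ + w) = (3 − z₀) − w = 3 − w.
f(z) = 1/(3 − w)^2 = (1/(3)^2) · (1 − w/(3))^{−2}.
By the binomial series (1−u)^{−2} = Σ_{n≥0} C(n+1, 1) u^n for |u|<1, with u = w/(3):
  c_n = C(n+1, 1) / (3)^(n+2).
  c_0 = 1/(3)^2 = 1/9.
  c_1 = 2/(3)^3 = 2/27.
  c_2 = 3/(3)^4 = 1/27.
  c_3 = 4/(3)^5 = 4/243.
The series is valid for |w/d| < 1, i.e. |z − z₀| < |d|.
Radius of convergence: R = |3 − z₀| = |3| = 3 (distance from z₀ to the singularity z = 3).

c_0 = 1/9, c_1 = 2/27, c_2 = 1/27, c_3 = 4/243; R = 3.


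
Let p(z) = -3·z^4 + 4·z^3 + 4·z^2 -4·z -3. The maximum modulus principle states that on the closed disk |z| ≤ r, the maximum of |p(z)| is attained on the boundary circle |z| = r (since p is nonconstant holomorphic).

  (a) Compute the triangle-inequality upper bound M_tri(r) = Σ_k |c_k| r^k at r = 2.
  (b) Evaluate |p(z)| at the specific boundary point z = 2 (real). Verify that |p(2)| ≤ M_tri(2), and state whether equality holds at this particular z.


Coefficients: c_0 = -3, c_1 = -4, c_2 = 4, c_3 = 4, c_4 = -3. Radius r = 2.
Part (a). Triangle bound: M_tri(r) = Σ_k |c_k| r^k
  = |-3|·2^0 + |-4|·2^1 + |4|·2^2 + |4|·2^3 + |-3|·2^4
  = 3 + 8 + 16 + 32 + 48 = 107.
This bounds M(r) := max_{|z|=r} |p(z)| from above; equality holds iff all terms c_k z^k can be made to align in phase at a single z on |z|=r.
Part (b). At z = 2 (real, on the circle |z| = r):
  p(2) = (-3)·2^0 + (-4)·2^1 + (4)·2^2 + (4)·2^3 + (-3)·2^4 = -11.
  |p(2)| = 11.
Check: |p(2)| = 11 ≤ 107 = M_tri(2). ✓ Equality does not hold at z = 2 (the coefficients have mixed signs, so the terms do not all align in phase there).

M_tri(2) = 107; |p(2)| = 11; equality at z=2: no.


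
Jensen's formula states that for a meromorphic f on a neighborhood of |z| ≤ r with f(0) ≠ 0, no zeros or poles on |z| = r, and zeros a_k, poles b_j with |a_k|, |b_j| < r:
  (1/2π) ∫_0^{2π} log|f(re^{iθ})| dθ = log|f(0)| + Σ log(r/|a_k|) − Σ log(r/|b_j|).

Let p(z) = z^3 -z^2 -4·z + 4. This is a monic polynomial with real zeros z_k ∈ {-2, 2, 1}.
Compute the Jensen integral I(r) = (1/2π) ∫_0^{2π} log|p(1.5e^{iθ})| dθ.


Zeros: -2, 1, 2; r = 1.5.
Inside |z| < r: 1. Outside (|z| ≥ r): -2, 2.
p(0) = 4, so log|p(0)| = log(4) = 1.3863.
Apply Jensen: I(r) = log|p(0)| + Σ_k log(r/|z_k|), summed over zeros inside |z| < r.
  log(r/|z_k|) for z_k = 1: log(1.5/1) = 0.4055
  Outside zeros (-2, 2) contribute nothing to the Jensen sum.
Sum over inside zeros: 0.4055.
I(r) = log|p(0)| + (inside sum) = 1.3863 + 0.4055 = 1.7918.
Note: since some zeros are outside |z| ≤ r, the simplified n·log(r) form does NOT apply — only the inside zeros contribute.

I(r) ≈ 1.7918.


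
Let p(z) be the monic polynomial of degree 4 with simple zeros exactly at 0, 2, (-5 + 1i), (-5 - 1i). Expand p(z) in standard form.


The polynomial is p(z) = ∏_{α ∈ S} (z − α), where S = {0, 2, (-5 + 1i), (-5 - 1i)}.
Expanding the product yields: p(z) = z^4 + 8·z^3 + 6·z^2 -52·z.
Note conjugate pairs combine to real quadratics: (z − (-5+1i))(z − (-5−1i)) = z² + 10z + 26.
The resulting polynomial has degree 4 and real coefficients as required.

p(z) = z^4 + 8·z^3 + 6·z^2 -52·z.


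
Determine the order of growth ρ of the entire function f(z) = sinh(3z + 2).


sinh(w) is a linear combination of e^{iw} and e^{−iw} (or e^w, e^{−w} in the hyperbolic case), so |sinh(w)| ≤ e^{|w|}. With w = 3z + 2, |w| ≤ 3|z| + 2 = 3r + 2 on |z| = r, giving M(r) ≤ e^{3r + 2}, so ρ ≤ 1. On a suitable ray (z = it for sin/cos; z = t for sinh/cosh, t real → ∞), |sinh(3z + 2)| grows like e^{3|t|}/2, so ρ ≥ 1. Hence ρ = 1.
Therefore ρ = 1.

Order ρ = 1.


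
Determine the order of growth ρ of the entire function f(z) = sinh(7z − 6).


sinh(w) is a linear combination of e^{iw} and e^{−iw} (or e^w, e^{−w} in the hyperbolic case), so |sinh(w)| ≤ e^{|w|}. With w = 7z − 6, |w| ≤ 7|z| + 6 = 7r + 6 on |z| = r, giving M(r) ≤ e^{7r + 6}, so ρ ≤ 1. On a suitable ray (z = it for sin/cos; z = t for sinh/cosh, t real → ∞), |sinh(7z − 6)| grows like e^{7|t|}/2, so ρ ≥ 1. Hence ρ = 1.
Therefore ρ = 1.

Order ρ = 1.


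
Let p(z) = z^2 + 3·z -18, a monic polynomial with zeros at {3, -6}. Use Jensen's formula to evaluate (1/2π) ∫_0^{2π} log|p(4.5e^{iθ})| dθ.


Zeros: -6, 3; r = 4.5.
Inside |z| < r: 3. Outside (|z| ≥ r): -6.
p(0) = -18, so log|p(0)| = log(18) = 2.8904.
Apply Jensen: I(r) = log|p(0)| + Σ_k log(r/|z_k|), summed over zeros inside |z| < r.
  log(r/|z_k|) for z_k = 3: log(4.5/3) = 0.4055
  Outside zeros (-6) contribute nothing to the Jensen sum.
Sum over inside zeros: 0.4055.
I(r) = log|p(0)| + (inside sum) = 2.8904 + 0.4055 = 3.2958.
Note: since some zeros are outside |z| ≤ r, the simplified n·log(r) form does NOT apply — only the inside zeros contribute.

I(r) ≈ 3.2958.


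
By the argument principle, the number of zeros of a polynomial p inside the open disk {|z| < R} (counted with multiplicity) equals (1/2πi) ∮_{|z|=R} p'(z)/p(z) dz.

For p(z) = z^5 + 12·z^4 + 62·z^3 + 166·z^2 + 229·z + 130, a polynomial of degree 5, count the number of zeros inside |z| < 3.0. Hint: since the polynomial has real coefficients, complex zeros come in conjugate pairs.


The zeros of p are: (-3 + 2i), (-3 - 2i), (-2 + 1i), (-2 - 1i), -2.
Their magnitudes are: 3.606, 3.606, 2.236, 2.236, 2.
Zeros with |z| < R = 3.0: (-2 + 1i), (-2 - 1i), -2.
Count = 3.
By the argument principle, (1/2πi) ∮_{|z|=R} p'(z)/p(z) dz equals exactly this count.

Number of zeros inside |z| < 3.0: 3.


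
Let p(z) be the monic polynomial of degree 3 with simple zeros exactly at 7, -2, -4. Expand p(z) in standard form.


The polynomial is p(z) = ∏_{α ∈ S} (z − α), where S = {7, -2, -4}.
Expanding the product yields: p(z) = z^3 -z^2 -34·z -56.
The resulting polynomial has degree 3 and real coefficients as required.

p(z) = z^3 -z^2 -34·z -56.


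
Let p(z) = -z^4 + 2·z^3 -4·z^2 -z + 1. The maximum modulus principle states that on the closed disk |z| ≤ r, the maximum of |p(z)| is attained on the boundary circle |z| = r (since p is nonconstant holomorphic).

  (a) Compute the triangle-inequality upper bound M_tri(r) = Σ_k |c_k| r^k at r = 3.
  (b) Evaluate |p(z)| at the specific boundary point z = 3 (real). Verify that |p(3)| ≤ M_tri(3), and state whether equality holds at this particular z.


Coefficients: c_0 = 1, c_1 = -1, c_2 = -4, c_3 = 2, c_4 = -1. Radius r = 3.
Part (a). Triangle bound: M_tri(r) = Σ_k |c_k| r^k
  = |1|·3^0 + |-1|·3^1 + |-4|·3^2 + |2|·3^3 + |-1|·3^4
  = 1 + 3 + 36 + 54 + 81 = 175.
This bounds M(r) := max_{|z|=r} |p(z)| from above; equality holds iff all terms c_k z^k can be made to align in phase at a single z on |z|=r.
Part (b). At z = 3 (real, on the circle |z| = r):
  p(3) = (1)·3^0 + (-1)·3^1 + (-4)·3^2 + (2)·3^3 + (-1)·3^4 = -65.
  |p(3)| = 65.
Check: |p(3)| = 65 ≤ 175 = M_tri(3). ✓ Equality does not hold at z = 3 (the coefficients have mixed signs, so the terms do not all align in phase there).

M_tri(3) = 175; |p(3)| = 65; equality at z=3: no.


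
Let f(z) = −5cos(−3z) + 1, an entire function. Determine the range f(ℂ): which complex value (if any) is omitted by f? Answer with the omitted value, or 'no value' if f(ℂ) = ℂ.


Little Picard bounds the complement of f(ℂ) to at most one point.
cos is entire and surjective onto ℂ: for every w ∈ ℂ, cos(ζ) = w has a solution ζ ∈ ℂ (e.g., via the complex inverse arccos). With ζ = −3z this gives z = ζ/(-3). Then -5·cos(−3z) takes every value in -5·ℂ = ℂ, and adding 1 is a bijection of ℂ. So f is surjective and omits no value. (Note: only on the real line is cos bounded by [−1, 1].)

Omitted value: no value.


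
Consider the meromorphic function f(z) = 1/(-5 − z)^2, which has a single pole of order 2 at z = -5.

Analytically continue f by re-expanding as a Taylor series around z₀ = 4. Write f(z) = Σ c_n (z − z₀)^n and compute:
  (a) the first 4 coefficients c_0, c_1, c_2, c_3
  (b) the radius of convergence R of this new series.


Let w = z − z₀, so z = z₀ + w.
Then -5 − z = -5 − (z₀ + w) = (-5 − z₀) − w = -9 − w.
f(z) = 1/(-9 − w)^2 = (1/(-9)^2) · (1 − w/(-9))^{−2}.
By the binomial series (1−u)^{−2} = Σ_{n≥0} C(n+1, 1) u^n for |u|<1, with u = w/(-9):
  c_n = C(n+1, 1) / (-9)^(n+2).
  c_0 = 1/(-9)^2 = 1/81.
  c_1 = 2/(-9)^3 = -2/729.
  c_2 = 3/(-9)^4 = 1/2187.
  c_3 = 4/(-9)^5 = -4/59049.
The series is valid for |w/d| < 1, i.e. |z − z₀| < |d|.
Radius of convergence: R = |-5 − z₀| = |-9| = 9 (distance from z₀ to the singularity z = -5).

c_0 = 1/81, c_1 = -2/729, c_2 = 1/2187, c_3 = -4/59049; R = 9.


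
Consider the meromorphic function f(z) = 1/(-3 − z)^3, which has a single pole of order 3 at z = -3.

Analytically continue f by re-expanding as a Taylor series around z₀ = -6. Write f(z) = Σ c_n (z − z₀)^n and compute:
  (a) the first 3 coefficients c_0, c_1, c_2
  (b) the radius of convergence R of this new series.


Let w = z − z₀, so z = z₀ + w.
Then -3 − z = -3 − (z₀ + w) = (-3 − z₀) − w = 3 − w.
f(z) = 1/(3 − w)^3 = (1/(3)^3) · (1 − w/(3))^{−3}.
By the binomial series (1−u)^{−3} = Σ_{n≥0} C(n+2, 2) u^n for |u|<1, with u = w/(3):
  c_n = C(n+2, 2) / (3)^(n+3).
  c_0 = 1/(3)^3 = 1/27.
  c_1 = 3/(3)^4 = 1/27.
  c_2 = 6/(3)^5 = 2/81.
The series is valid for |w/d| < 1, i.e. |z − z₀| < |d|.
Radius of convergence: R = |-3 − z₀| = |3| = 3 (distance from z₀ to the singularity z = -3).

c_0 = 1/27, c_1 = 1/27, c_2 = 2/81; R = 3.


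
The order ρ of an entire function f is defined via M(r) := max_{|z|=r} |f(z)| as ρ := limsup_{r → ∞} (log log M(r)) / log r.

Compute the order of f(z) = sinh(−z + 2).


sinh(w) is a linear combination of e^{iw} and e^{−iw} (or e^w, e^{−w} in the hyperbolic case), so |sinh(w)| ≤ e^{|w|}. With w = −z + 2, |w| ≤ 1|z| + 2 = 1r + 2 on |z| = r, giving M(r) ≤ e^{1r + 2}, so ρ ≤ 1. On a suitable ray (z = it for sin/cos; z = t for sinh/cosh, t real → ∞), |sinh(−z + 2)| grows like e^{1|t|}/2, so ρ ≥ 1. Hence ρ = 1.
Therefore ρ = 1.

Order ρ = 1.


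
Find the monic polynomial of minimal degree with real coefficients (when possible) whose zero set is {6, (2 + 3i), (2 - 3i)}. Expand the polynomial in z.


The polynomial is p(z) = ∏_{α ∈ S} (z − α), where S = {6, (2 + 3i), (2 - 3i)}.
Expanding the product yields: p(z) = z^3 -10·z^2 + 37·z -78.
Note conjugate pairs combine to real quadratics: (z − (2+3i))(z − (2−3i)) = z² − 4z + 13.
The resulting polynomial has degree 3 and real coefficients as required.

p(z) = z^3 -10·z^2 + 37·z -78.


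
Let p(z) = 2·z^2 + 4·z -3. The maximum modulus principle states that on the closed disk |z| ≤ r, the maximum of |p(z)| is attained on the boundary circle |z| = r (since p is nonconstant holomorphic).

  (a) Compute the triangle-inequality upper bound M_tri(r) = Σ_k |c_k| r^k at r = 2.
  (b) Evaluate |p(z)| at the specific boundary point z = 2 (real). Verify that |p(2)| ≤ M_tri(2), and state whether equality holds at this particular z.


Coefficients: c_0 = -3, c_1 = 4, c_2 = 2. Radius r = 2.
Part (a). Triangle bound: M_tri(r) = Σ_k |c_k| r^k
  = |-3|·2^0 + |4|·2^1 + |2|·2^2
  = 3 + 8 + 8 = 19.
This bounds M(r) := max_{|z|=r} |p(z)| from above; equality holds iff all terms c_k z^k can be made to align in phase at a single z on |z|=r.
Part (b). At z = 2 (real, on the circle |z| = r):
  p(2) = (-3)·2^0 + (4)·2^1 + (2)·2^2 = 13.
  |p(2)| = 13.
Check: |p(2)| = 13 ≤ 19 = M_tri(2). ✓ Equality does not hold at z = 2 (the coefficients have mixed signs, so the terms do not all align in phase there).

M_tri(2) = 19; |p(2)| = 13; equality at z=2: no.


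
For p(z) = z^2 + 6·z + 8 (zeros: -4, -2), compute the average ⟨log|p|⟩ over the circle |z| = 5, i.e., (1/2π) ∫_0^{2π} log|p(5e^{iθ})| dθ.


Zeros: -4, -2; r = 5.
Inside |z| < r: -4, -2. Outside (|z| ≥ r): ∅.
p(0) = 8, so log|p(0)| = log(8) = 2.0794.
Apply Jensen: I(r) = log|p(0)| + Σ_k log(r/|z_k|), summed over zeros inside |z| < r.
  log(r/|z_k|) for z_k = -4: log(5/4) = 0.2231
  log(r/|z_k|) for z_k = -2: log(5/2) = 0.9163
Sum over inside zeros: 1.1394.
I(r) = log|p(0)| + (inside sum) = 2.0794 + 1.1394 = 3.2189.
Closed form (all zeros inside, monic): I(r) = n·log(r) = 2·log(5) = 3.2189. ✓

I(r) ≈ 3.2189.


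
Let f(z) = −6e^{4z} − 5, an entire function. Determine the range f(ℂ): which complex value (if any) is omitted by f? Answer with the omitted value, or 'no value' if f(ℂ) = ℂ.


Little Picard bounds the complement of f(ℂ) to at most one point.
e^{4z} is never zero on ℂ, so -6·e^{4z} takes every value in ℂ ∖ {0}. Adding -5 shifts the range to ℂ ∖ {-5}. Thus f omits exactly the value -5.

Omitted value: -5.


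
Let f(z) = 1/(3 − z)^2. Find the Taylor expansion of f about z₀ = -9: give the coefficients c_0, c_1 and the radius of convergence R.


Let w = z − z₀, so z = z₀ + w.
Then 3 − z = 3 − (z₀ + w) = (3 − z₀) − w = 12 − w.
f(z) = 1/(12 − w)^2 = (1/(12)^2) · (1 − w/(12))^{−2}.
By the binomial series (1−u)^{−2} = Σ_{n≥0} C(n+1, 1) u^n for |u|<1, with u = w/(12):
  c_n = C(n+1, 1) / (12)^(n+2).
  c_0 = 1/(12)^2 = 1/144.
  c_1 = 2/(12)^3 = 1/864.
The series is valid for |w/d| < 1, i.e. |z − z₀| < |d|.
Radius of convergence: R = |3 − z₀| = |12| = 12 (distance from z₀ to the singularity z = 3).

c_0 = 1/144, c_1 = 1/864; R = 12.


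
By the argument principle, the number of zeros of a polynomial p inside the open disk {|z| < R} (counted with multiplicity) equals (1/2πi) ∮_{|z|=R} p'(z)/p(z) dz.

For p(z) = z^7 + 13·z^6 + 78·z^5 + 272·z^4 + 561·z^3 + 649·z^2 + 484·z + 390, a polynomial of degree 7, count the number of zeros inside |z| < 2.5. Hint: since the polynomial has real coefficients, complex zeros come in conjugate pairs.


The zeros of p are: (-2 + 3i), (-2 - 3i), -3, (0 + 1i), (0 - 1i), (-3 + 1i), (-3 - 1i).
Their magnitudes are: 3.606, 3.606, 3, 1, 1, 3.162, 3.162.
Zeros with |z| < R = 2.5: (0 + 1i), (0 - 1i).
Count = 2.
By the argument principle, (1/2πi) ∮_{|z|=R} p'(z)/p(z) dz equals exactly this count.

Number of zeros inside |z| < 2.5: 2.


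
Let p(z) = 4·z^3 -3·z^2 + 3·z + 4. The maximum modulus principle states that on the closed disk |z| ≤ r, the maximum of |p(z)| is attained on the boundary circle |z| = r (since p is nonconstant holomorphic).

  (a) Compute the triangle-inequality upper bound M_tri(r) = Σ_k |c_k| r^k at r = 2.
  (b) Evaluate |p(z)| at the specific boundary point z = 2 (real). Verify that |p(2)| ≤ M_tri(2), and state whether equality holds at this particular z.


Coefficients: c_0 = 4, c_1 = 3, c_2 = -3, c_3 = 4. Radius r = 2.
Part (a). Triangle bound: M_tri(r) = Σ_k |c_k| r^k
  = |4|·2^0 + |3|·2^1 + |-3|·2^2 + |4|·2^3
  = 4 + 6 + 12 + 32 = 54.
This bounds M(r) := max_{|z|=r} |p(z)| from above; equality holds iff all terms c_k z^k can be made to align in phase at a single z on |z|=r.
Part (b). At z = 2 (real, on the circle |z| = r):
  p(2) = (4)·2^0 + (3)·2^1 + (-3)·2^2 + (4)·2^3 = 30.
  |p(2)| = 30.
Check: |p(2)| = 30 ≤ 54 = M_tri(2). ✓ Equality does not hold at z = 2 (the coefficients have mixed signs, so the terms do not all align in phase there).

M_tri(2) = 54; |p(2)| = 30; equality at z=2: no.


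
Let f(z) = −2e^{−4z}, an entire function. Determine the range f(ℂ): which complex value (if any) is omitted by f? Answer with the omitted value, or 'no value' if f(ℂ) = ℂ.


Little Picard bounds the complement of f(ℂ) to at most one point.
e^{−4z} is never zero on ℂ, so -2·e^{−4z} takes every value in ℂ ∖ {0}. Adding 0 shifts the range to ℂ ∖ {0}. Thus f omits exactly the value 0.

Omitted value: 0.


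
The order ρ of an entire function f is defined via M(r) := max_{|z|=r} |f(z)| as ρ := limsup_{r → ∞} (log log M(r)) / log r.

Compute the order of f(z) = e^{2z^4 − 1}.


|e^{2z^4 − 1}| = e^{Re(2·z^4) + -1} ≤ e^{2|z|^4 + -1} = e^{2r^4 + -1} on |z| = r, so ρ ≤ 4. Choosing z on |z|=r so that 2·z^4 is real positive (always possible by picking arg z appropriately) gives |f(z)| = e^{2r^4 + -1}, matching the bound. The additive constant -1 does not affect log log M(r) ~ 4·log r. Hence ρ = 4.
Therefore ρ = 4.

Order ρ = 4.


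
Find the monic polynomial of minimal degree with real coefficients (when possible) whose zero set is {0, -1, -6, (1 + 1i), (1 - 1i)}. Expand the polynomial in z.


The polynomial is p(z) = ∏_{α ∈ S} (z − α), where S = {0, -1, -6, (1 + 1i), (1 - 1i)}.
Expanding the product yields: p(z) = z^5 + 5·z^4 -6·z^3 + 2·z^2 + 12·z.
Note conjugate pairs combine to real quadratics: (z − (1+1i))(z − (1−1i)) = z² − 2z + 2.
The resulting polynomial has degree 5 and real coefficients as required.

p(z) = z^5 + 5·z^4 -6·z^3 + 2·z^2 + 12·z.


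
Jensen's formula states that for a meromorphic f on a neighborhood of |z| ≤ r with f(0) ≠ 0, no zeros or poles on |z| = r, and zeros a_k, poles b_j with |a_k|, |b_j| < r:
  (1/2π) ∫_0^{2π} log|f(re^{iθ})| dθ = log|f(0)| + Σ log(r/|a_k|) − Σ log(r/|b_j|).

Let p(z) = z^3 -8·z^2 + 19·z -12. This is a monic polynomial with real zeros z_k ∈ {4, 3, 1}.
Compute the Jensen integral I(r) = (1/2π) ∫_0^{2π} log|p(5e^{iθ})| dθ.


Zeros: 1, 3, 4; r = 5.
Inside |z| < r: 1, 3, 4. Outside (|z| ≥ r): ∅.
p(0) = -12, so log|p(0)| = log(12) = 2.4849.
Apply Jensen: I(r) = log|p(0)| + Σ_k log(r/|z_k|), summed over zeros inside |z| < r.
  log(r/|z_k|) for z_k = 4: log(5/4) = 0.2231
  log(r/|z_k|) for z_k = 3: log(5/3) = 0.5108
  log(r/|z_k|) for z_k = 1: log(5/1) = 1.6094
Sum over inside zeros: 2.3434.
I(r) = log|p(0)| + (inside sum) = 2.4849 + 2.3434 = 4.8283.
Closed form (all zeros inside, monic): I(r) = n·log(r) = 3·log(5) = 4.8283. ✓

I(r) ≈ 4.8283.


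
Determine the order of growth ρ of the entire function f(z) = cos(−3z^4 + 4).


Write cos(w) = (e^{iw} ± e^{−iw})/(2 or 2i), so |cos(w)| ≤ e^{|w|}. With w = −3z^4 + 4, |w| ≤ 3r^4 + 4 on |z|=r, giving M(r) ≤ e^{3r^4 + 4} and ρ ≤ 4. For the lower bound, choose z on |z|=r with -3z^4 purely imaginary of modulus 3r^4; then |cos(−3z^4 + 4)| grows like e^{3r^4}/2, so ρ ≥ 4. Hence ρ = 4.
Therefore ρ = 4.

Order ρ = 4.


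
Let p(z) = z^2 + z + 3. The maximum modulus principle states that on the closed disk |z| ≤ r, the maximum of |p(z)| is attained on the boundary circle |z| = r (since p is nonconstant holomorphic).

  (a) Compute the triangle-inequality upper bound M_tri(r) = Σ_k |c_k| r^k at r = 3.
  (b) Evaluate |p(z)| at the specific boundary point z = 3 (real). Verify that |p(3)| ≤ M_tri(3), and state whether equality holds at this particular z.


Coefficients: c_0 = 3, c_1 = 1, c_2 = 1. Radius r = 3.
Part (a). Triangle bound: M_tri(r) = Σ_k |c_k| r^k
  = |3|·3^0 + |1|·3^1 + |1|·3^2
  = 3 + 3 + 9 = 15.
This bounds M(r) := max_{|z|=r} |p(z)| from above; equality holds iff all terms c_k z^k can be made to align in phase at a single z on |z|=r.
Part (b). At z = 3 (real, on the circle |z| = r):
  p(3) = (3)·3^0 + (1)·3^1 + (1)·3^2 = 15.
  |p(3)| = 15.
Since all nonzero coefficients share the same sign, |p(3)| = 15 = M_tri(3); the triangle bound is attained at z = 3, so in fact M(r) = 15.

M_tri(3) = 15; |p(3)| = 15; equality at z=3: yes.


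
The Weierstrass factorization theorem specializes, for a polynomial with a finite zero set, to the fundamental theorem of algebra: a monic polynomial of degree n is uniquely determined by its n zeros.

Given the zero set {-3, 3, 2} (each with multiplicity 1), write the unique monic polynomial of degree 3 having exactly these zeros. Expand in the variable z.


The polynomial is p(z) = ∏_{α ∈ S} (z − α), where S = {-3, 3, 2}.
Expanding the product yields: p(z) = z^3 -2·z^2 -9·z + 18.
The resulting polynomial has degree 3 and real coefficients as required.

p(z) = z^3 -2·z^2 -9·z + 18.


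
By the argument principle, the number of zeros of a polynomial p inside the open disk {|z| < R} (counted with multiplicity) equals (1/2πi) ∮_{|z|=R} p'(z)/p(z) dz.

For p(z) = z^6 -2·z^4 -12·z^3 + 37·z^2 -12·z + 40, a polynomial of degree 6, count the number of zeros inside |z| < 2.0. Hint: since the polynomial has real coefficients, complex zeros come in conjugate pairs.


The zeros of p are: (0 + 1i), (0 - 1i), (2 + 1i), (2 - 1i), (-2 + 2i), (-2 - 2i).
Their magnitudes are: 1, 1, 2.236, 2.236, 2.828, 2.828.
Zeros with |z| < R = 2.0: (0 + 1i), (0 - 1i).
Count = 2.
By the argument principle, (1/2πi) ∮_{|z|=R} p'(z)/p(z) dz equals exactly this count.

Number of zeros inside |z| < 2.0: 2.


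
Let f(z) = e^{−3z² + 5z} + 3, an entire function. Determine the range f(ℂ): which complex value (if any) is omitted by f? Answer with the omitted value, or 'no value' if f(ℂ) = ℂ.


Little Picard bounds the complement of f(ℂ) to at most one point.
The exponent g(z) = −3z² + 5z is a nonconstant polynomial, hence surjective onto ℂ. So e^{g(z)} takes every value in {e^w : w ∈ ℂ} = ℂ ∖ {0}. Adding 3 shifts the range to ℂ ∖ {3}. f omits exactly 3.

Omitted value: 3.


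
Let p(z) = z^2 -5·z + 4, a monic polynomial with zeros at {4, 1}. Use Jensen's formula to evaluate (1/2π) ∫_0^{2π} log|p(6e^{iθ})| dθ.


Zeros: 1, 4; r = 6.
Inside |z| < r: 1, 4. Outside (|z| ≥ r): ∅.
p(0) = 4, so log|p(0)| = log(4) = 1.3863.
Apply Jensen: I(r) = log|p(0)| + Σ_k log(r/|z_k|), summed over zeros inside |z| < r.
  log(r/|z_k|) for z_k = 4: log(6/4) = 0.4055
  log(r/|z_k|) for z_k = 1: log(6/1) = 1.7918
Sum over inside zeros: 2.1972.
I(r) = log|p(0)| + (inside sum) = 1.3863 + 2.1972 = 3.5835.
Closed form (all zeros inside, monic): I(r) = n·log(r) = 2·log(6) = 3.5835. ✓

I(r) ≈ 3.5835.


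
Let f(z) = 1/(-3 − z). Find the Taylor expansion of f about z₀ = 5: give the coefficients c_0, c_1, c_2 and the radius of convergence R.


Let w = z − z₀, so z = z₀ + w.
Then -3 − z = -3 − (z₀ + w) = (-3 − z₀) − w = -8 − w.
f(z) = 1/(-8 − w) = (1/(-8)) · 1/(1 − w/(-8)) = Σ_{n≥0} w^n / (-8)^(n+1).
So c_n = 1/(-8)^(n+1):
  c_0 = 1/(-8)^1 = -1/8.
  c_1 = 1/(-8)^2 = 1/64.
  c_2 = 1/(-8)^3 = -1/512.
The series is valid for |w/d| < 1, i.e. |z − z₀| < |d|.
Radius of convergence: R = |-3 − z₀| = |-8| = 8 (distance from z₀ to the singularity z = -3).

c_0 = -1/8, c_1 = 1/64, c_2 = -1/512; R = 8.


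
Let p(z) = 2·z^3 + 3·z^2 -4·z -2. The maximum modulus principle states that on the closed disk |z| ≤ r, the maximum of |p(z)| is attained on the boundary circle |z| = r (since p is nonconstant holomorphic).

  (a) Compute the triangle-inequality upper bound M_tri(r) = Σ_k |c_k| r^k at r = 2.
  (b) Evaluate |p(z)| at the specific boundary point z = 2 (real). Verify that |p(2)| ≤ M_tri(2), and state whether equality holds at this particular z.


Coefficients: c_0 = -2, c_1 = -4, c_2 = 3, c_3 = 2. Radius r = 2.
Part (a). Triangle bound: M_tri(r) = Σ_k |c_k| r^k
  = |-2|·2^0 + |-4|·2^1 + |3|·2^2 + |2|·2^3
  = 2 + 8 + 12 + 16 = 38.
This bounds M(r) := max_{|z|=r} |p(z)| from above; equality holds iff all terms c_k z^k can be made to align in phase at a single z on |z|=r.
Part (b). At z = 2 (real, on the circle |z| = r):
  p(2) = (-2)·2^0 + (-4)·2^1 + (3)·2^2 + (2)·2^3 = 18.
  |p(2)| = 18.
Check: |p(2)| = 18 ≤ 38 = M_tri(2). ✓ Equality does not hold at z = 2 (the coefficients have mixed signs, so the terms do not all align in phase there).

M_tri(2) = 38; |p(2)| = 18; equality at z=2: no.


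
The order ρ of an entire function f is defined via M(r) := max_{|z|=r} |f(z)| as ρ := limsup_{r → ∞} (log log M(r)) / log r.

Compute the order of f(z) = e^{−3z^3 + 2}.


|e^{−3z^3 + 2}| = e^{Re(-3·z^3) + 2} ≤ e^{3|z|^3 + 2} = e^{3r^3 + 2} on |z| = r, so ρ ≤ 3. Choosing z on |z|=r so that -3·z^3 is real positive (always possible by picking arg z appropriately) gives |f(z)| = e^{3r^3 + 2}, matching the bound. The additive constant 2 does not affect log log M(r) ~ 3·log r. Hence ρ = 3.
Therefore ρ = 3.

Order ρ = 3.


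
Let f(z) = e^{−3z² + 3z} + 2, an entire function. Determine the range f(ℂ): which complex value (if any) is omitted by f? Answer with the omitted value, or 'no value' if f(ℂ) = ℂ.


Little Picard bounds the complement of f(ℂ) to at most one point.
The exponent g(z) = −3z² + 3z is a nonconstant polynomial, hence surjective onto ℂ. So e^{g(z)} takes every value in {e^w : w ∈ ℂ} = ℂ ∖ {0}. Adding 2 shifts the range to ℂ ∖ {2}. f omits exactly 2.

Omitted value: 2.


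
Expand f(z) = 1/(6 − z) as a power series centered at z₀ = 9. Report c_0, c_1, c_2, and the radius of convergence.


Let w = z − z₀, so z = z₀ + w.
Then 6 − z = 6 − (z₀ + w) = (6 − z₀) − w = -3 − w.
f(z) = 1/(-3 − w) = (1/(-3)) · 1/(1 − w/(-3)) = Σ_{n≥0} w^n / (-3)^(n+1).
So c_n = 1/(-3)^(n+1):
  c_0 = 1/(-3)^1 = -1/3.
  c_1 = 1/(-3)^2 = 1/9.
  c_2 = 1/(-3)^3 = -1/27.
The series is valid for |w/d| < 1, i.e. |z − z₀| < |d|.
Radius of convergence: R = |6 − z₀| = |-3| = 3 (distance from z₀ to the singularity z = 6).

c_0 = -1/3, c_1 = 1/9, c_2 = -1/27; R = 3.


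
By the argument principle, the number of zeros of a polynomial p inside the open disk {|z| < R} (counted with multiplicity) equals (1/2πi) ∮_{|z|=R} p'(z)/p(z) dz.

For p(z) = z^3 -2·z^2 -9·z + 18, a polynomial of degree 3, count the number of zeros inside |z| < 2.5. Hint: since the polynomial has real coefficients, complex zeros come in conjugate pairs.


The zeros of p are: 3, 2, -3.
Their magnitudes are: 3, 2, 3.
Zeros with |z| < R = 2.5: 2.
Count = 1.
By the argument principle, (1/2πi) ∮_{|z|=R} p'(z)/p(z) dz equals exactly this count.

Number of zeros inside |z| < 2.5: 1.


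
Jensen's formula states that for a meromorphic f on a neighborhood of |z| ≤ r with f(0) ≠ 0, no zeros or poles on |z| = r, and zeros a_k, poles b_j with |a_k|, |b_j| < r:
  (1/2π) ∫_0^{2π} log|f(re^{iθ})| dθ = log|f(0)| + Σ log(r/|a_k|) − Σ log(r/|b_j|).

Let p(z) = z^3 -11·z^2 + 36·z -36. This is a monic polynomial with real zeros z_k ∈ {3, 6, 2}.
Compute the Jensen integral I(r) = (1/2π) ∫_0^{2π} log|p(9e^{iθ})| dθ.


Zeros: 2, 3, 6; r = 9.
Inside |z| < r: 2, 3, 6. Outside (|z| ≥ r): ∅.
p(0) = -36, so log|p(0)| = log(36) = 3.5835.
Apply Jensen: I(r) = log|p(0)| + Σ_k log(r/|z_k|), summed over zeros inside |z| < r.
  log(r/|z_k|) for z_k = 3: log(9/3) = 1.0986
  log(r/|z_k|) for z_k = 6: log(9/6) = 0.4055
  log(r/|z_k|) for z_k = 2: log(9/2) = 1.5041
Sum over inside zeros: 3.0082.
I(r) = log|p(0)| + (inside sum) = 3.5835 + 3.0082 = 6.5917.
Closed form (all zeros inside, monic): I(r) = n·log(r) = 3·log(9) = 6.5917. ✓

I(r) ≈ 6.5917.


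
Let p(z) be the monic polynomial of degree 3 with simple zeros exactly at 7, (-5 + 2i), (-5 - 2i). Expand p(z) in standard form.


The polynomial is p(z) = ∏_{α ∈ S} (z − α), where S = {7, (-5 + 2i), (-5 - 2i)}.
Expanding the product yields: p(z) = z^3 + 3·z^2 -41·z -203.
Note conjugate pairs combine to real quadratics: (z − (-5+2i))(z − (-5−2i)) = z² + 10z + 29.
The resulting polynomial has degree 3 and real coefficients as required.

p(z) = z^3 + 3·z^2 -41·z -203.


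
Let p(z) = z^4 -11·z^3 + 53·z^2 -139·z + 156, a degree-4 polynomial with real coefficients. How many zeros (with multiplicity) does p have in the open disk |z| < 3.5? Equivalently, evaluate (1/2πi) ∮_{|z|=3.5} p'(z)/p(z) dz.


The zeros of p are: 4, 3, (2 + 3i), (2 - 3i).
Their magnitudes are: 4, 3, 3.606, 3.606.
Zeros with |z| < R = 3.5: 3.
Count = 1.
By the argument principle, (1/2πi) ∮_{|z|=R} p'(z)/p(z) dz equals exactly this count.

Number of zeros inside |z| < 3.5: 1.


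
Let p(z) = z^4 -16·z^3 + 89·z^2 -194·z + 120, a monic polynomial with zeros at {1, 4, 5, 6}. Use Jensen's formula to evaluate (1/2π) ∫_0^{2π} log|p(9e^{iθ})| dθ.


Zeros: 1, 4, 5, 6; r = 9.
Inside |z| < r: 1, 4, 5, 6. Outside (|z| ≥ r): ∅.
p(0) = 120, so log|p(0)| = log(120) = 4.7875.
Apply Jensen: I(r) = log|p(0)| + Σ_k log(r/|z_k|), summed over zeros inside |z| < r.
  log(r/|z_k|) for z_k = 1: log(9/1) = 2.1972
  log(r/|z_k|) for z_k = 4: log(9/4) = 0.8109
  log(r/|z_k|) for z_k = 5: log(9/5) = 0.5878
  log(r/|z_k|) for z_k = 6: log(9/6) = 0.4055
Sum over inside zeros: 4.0014.
I(r) = log|p(0)| + (inside sum) = 4.7875 + 4.0014 = 8.7889.
Closed form (all zeros inside, monic): I(r) = n·log(r) = 4·log(9) = 8.7889. ✓

I(r) ≈ 8.7889.


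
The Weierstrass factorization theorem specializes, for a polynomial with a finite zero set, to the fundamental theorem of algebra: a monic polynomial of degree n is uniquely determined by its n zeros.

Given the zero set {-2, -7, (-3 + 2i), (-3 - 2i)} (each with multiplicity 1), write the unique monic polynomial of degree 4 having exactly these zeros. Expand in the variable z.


The polynomial is p(z) = ∏_{α ∈ S} (z − α), where S = {-2, -7, (-3 + 2i), (-3 - 2i)}.
Expanding the product yields: p(z) = z^4 + 15·z^3 + 81·z^2 + 201·z + 182.
Note conjugate pairs combine to real quadratics: (z − (-3+2i))(z − (-3−2i)) = z² + 6z + 13.
The resulting polynomial has degree 4 and real coefficients as required.

p(z) = z^4 + 15·z^3 + 81·z^2 + 201·z + 182.


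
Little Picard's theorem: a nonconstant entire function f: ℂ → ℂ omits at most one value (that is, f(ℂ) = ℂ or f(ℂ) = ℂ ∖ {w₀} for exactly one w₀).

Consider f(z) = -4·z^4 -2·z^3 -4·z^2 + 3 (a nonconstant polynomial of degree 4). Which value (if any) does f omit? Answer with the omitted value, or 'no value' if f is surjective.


Little Picard bounds the complement of f(ℂ) to at most one point.
For every w ∈ ℂ, the equation p(z) − w = 0 is a nonconstant polynomial in z and hence has at least one root by the fundamental theorem of algebra. So p is surjective onto ℂ, omitting no value.

Omitted value: no value.


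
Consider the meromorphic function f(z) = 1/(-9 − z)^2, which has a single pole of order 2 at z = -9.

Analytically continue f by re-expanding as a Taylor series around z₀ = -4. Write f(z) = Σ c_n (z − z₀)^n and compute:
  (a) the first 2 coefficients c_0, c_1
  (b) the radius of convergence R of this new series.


Let w = z − z₀, so z = z₀ + w.
Then -9 − z = -9 − (z₀ + w) = (-9 − z₀) − w = -5 − w.
f(z) = 1/(-5 − w)^2 = (1/(-5)^2) · (1 − w/(-5))^{−2}.
By the binomial series (1−u)^{−2} = Σ_{n≥0} C(n+1, 1) u^n for |u|<1, with u = w/(-5):
  c_n = C(n+1, 1) / (-5)^(n+2).
  c_0 = 1/(-5)^2 = 1/25.
  c_1 = 2/(-5)^3 = -2/125.
The series is valid for |w/d| < 1, i.e. |z − z₀| < |d|.
Radius of convergence: R = |-9 − z₀| = |-5| = 5 (distance from z₀ to the singularity z = -9).

c_0 = 1/25, c_1 = -2/125; R = 5.


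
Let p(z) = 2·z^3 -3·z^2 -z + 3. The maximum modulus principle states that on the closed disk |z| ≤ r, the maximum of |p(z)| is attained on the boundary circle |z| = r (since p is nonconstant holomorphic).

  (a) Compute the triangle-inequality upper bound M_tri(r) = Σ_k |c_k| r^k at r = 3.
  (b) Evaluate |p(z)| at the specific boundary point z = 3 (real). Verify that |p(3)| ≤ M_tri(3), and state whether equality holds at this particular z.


Coefficients: c_0 = 3, c_1 = -1, c_2 = -3, c_3 = 2. Radius r = 3.
Part (a). Triangle bound: M_tri(r) = Σ_k |c_k| r^k
  = |3|·3^0 + |-1|·3^1 + |-3|·3^2 + |2|·3^3
  = 3 + 3 + 27 + 54 = 87.
This bounds M(r) := max_{|z|=r} |p(z)| from above; equality holds iff all terms c_k z^k can be made to align in phase at a single z on |z|=r.
Part (b). At z = 3 (real, on the circle |z| = r):
  p(3) = (3)·3^0 + (-1)·3^1 + (-3)·3^2 + (2)·3^3 = 27.
  |p(3)| = 27.
Check: |p(3)| = 27 ≤ 87 = M_tri(3). ✓ Equality does not hold at z = 3 (the coefficients have mixed signs, so the terms do not all align in phase there).

M_tri(3) = 87; |p(3)| = 27; equality at z=3: no.
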